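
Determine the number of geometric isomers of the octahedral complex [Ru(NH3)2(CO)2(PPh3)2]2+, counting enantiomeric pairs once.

There are 5 geometric isomers: NH3 trans, CO trans, PPh3 trans; NH3 cis, CO trans, PPh3 cis; NH3 cis, CO cis, PPh3 trans; NH3 cis, CO cis, PPh3 cis (chiral); NH3 trans, CO cis, PPh3 cis.

5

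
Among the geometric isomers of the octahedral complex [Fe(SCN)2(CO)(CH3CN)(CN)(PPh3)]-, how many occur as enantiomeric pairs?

An octahedron has six vertices in three trans pairs; every non-trans pair is cis.
Placing the ligands in turn and identifying arrangements related by rotation or reflection leaves 9 distinct geometric isomers.
Of these, 6 lack any improper symmetry element and so occur as enantiomeric pairs, giving 9 + 6 = 15 stereoisomers in total.

6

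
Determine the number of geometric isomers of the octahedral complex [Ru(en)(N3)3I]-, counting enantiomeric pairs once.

2

The six octahedral sites form three mutually perpendicular trans pairs.
Each en is bidentate and must span two cis positions.
Systematic placement gives 2 geometric isomers: N3 fac; N3 mer.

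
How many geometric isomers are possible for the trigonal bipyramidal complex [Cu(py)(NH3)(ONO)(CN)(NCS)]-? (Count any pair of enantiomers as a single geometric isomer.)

10

In a trigonal bipyramid the two axial positions differ from the three equatorial ones.
Systematic enumeration (placing each ligand type in turn and discarding arrangements equivalent by rotation or reflection) gives 10 geometric isomers.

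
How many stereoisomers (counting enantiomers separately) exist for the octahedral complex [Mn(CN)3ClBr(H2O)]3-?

An octahedron has six vertices in three trans pairs; every non-trans pair is cis.
Systematic placement gives 4 geometric isomers: CN mer (3 arrangements); CN fac (chiral).
One of these lacks any improper symmetry element and so occurs as an enantiomeric pair, giving 4 + 1 = 5 stereoisomers in total.

5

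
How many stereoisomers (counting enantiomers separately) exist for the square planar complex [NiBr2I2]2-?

2

In a square planar complex each vertex has one trans partner and two cis neighbours.
The distinct arrangements are (2 in all): Br cis; Br trans.
Each arrangement has an internal mirror plane or centre of symmetry, so none is chiral.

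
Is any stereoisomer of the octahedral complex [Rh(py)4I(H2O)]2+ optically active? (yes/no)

The six octahedral sites form three mutually perpendicular trans pairs.
The distinct arrangements are (2 in all): I and H2O mutually trans; I and H2O mutually cis.
Each arrangement has an internal mirror plane or centre of symmetry, so none is chiral.

no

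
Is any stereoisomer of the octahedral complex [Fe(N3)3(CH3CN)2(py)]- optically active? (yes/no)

There are 3 geometric isomers: N3 mer, CH3CN trans; N3 fac, CH3CN cis; N3 mer, CH3CN cis.
Each arrangement has an internal mirror plane or centre of symmetry, so none is chiral.

no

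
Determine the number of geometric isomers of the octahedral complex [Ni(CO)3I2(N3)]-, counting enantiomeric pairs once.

The six octahedral sites form three mutually perpendicular trans pairs.
There are 3 geometric isomers: CO mer, I cis; CO mer, I trans; CO fac, I cis.

3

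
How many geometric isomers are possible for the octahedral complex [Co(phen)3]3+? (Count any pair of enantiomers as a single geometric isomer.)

1

In an octahedral complex each vertex has one trans partner and four cis neighbours.
Each phen is bidentate and must span two cis positions.
Only one geometric arrangement is possible; it has no improper symmetry element, so it exists as a pair of enantiomers (2 stereoisomers).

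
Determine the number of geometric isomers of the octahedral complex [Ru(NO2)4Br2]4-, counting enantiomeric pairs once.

2

In an octahedral complex each vertex has one trans partner and four cis neighbours.
Systematic placement gives 2 geometric isomers: Br trans; Br cis.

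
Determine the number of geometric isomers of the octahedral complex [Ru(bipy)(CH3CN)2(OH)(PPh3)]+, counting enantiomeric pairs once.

4

Each bipy is bidentate and must span two cis positions.
The distinct arrangements are (4 in all): CH3CN trans; CH3CN cis (3 arrangements, 2 chiral).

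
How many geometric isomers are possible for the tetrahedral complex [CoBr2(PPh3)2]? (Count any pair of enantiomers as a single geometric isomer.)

1

Only one geometric arrangement is possible.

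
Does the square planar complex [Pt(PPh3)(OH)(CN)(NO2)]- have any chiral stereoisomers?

A square has two trans pairs of vertices; adjacent vertices are cis.
The distinct arrangements are (3 in all): (CN/OH trans, NO2/PPh3 trans); (CN/PPh3 trans, NO2/OH trans); (CN/NO2 trans, OH/PPh3 trans).
Each arrangement has an internal mirror plane or centre of symmetry, so none is chiral.

no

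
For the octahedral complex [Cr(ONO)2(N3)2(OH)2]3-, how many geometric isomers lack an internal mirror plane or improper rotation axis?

The six octahedral sites form three mutually perpendicular trans pairs.
There are 5 geometric isomers: ONO trans, N3 trans, OH trans; ONO cis, N3 trans, OH cis; ONO trans, N3 cis, OH cis; ONO cis, N3 cis, OH cis (chiral); ONO cis, N3 cis, OH trans.
One of these lacks any improper symmetry element and so occurs as an enantiomeric pair, giving 5 + 1 = 6 stereoisomers in total.

1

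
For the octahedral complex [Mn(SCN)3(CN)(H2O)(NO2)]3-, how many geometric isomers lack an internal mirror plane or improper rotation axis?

1

An octahedron has six vertices in three trans pairs; every non-trans pair is cis.
There are 4 geometric isomers: SCN mer (3 arrangements); SCN fac (chiral).
One of these lacks any improper symmetry element and so occurs as an enantiomeric pair, giving 4 + 1 = 5 stereoisomers in total.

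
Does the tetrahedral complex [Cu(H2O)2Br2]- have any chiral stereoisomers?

no

Only one geometric arrangement is possible.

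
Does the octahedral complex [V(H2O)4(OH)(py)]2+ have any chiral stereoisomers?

Systematic placement gives 2 geometric isomers: OH and py mutually trans; OH and py mutually cis.
Each arrangement has an internal mirror plane or centre of symmetry, so none is chiral.

no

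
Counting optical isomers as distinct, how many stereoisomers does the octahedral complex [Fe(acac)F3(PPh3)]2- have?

2

In an octahedral complex each vertex has one trans partner and four cis neighbours.
Each acac is bidentate and must span two cis positions.
There are 2 geometric isomers: F mer; F fac.
Each arrangement has an internal mirror plane or centre of symmetry, so none is chiral.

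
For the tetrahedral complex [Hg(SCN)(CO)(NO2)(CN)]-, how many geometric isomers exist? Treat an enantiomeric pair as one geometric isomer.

1

All four vertices of a tetrahedron are equivalent and mutually adjacent, so cis/trans isomerism cannot arise.
Only one geometric arrangement is possible; it has no improper symmetry element, so it exists as a pair of enantiomers (2 stereoisomers).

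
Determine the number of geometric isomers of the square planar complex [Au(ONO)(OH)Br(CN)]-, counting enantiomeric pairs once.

3

In a square planar complex each vertex has one trans partner and two cis neighbours.
Systematic placement gives 3 geometric isomers: (Br/OH trans, CN/ONO trans); (Br/ONO trans, CN/OH trans); (Br/CN trans, OH/ONO trans).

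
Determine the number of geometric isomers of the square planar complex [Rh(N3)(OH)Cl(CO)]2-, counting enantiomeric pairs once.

3

In a square planar complex each vertex has one trans partner and two cis neighbours.
Working through the distinct placements yields 3 geometric isomers: (CO/N3 trans, Cl/OH trans); (CO/OH trans, Cl/N3 trans); (CO/Cl trans, N3/OH trans).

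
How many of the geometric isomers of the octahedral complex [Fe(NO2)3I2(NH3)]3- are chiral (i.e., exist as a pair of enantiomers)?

In an octahedral complex each vertex has one trans partner and four cis neighbours.
Working through the distinct placements yields 3 geometric isomers: NO2 mer, I trans; NO2 mer, I cis; NO2 fac, I cis.
Each arrangement has an internal mirror plane or centre of symmetry, so none is chiral.

0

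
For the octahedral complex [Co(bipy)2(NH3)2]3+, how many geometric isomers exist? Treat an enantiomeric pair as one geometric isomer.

Each bipy is bidentate and must span two cis positions.
Working through the distinct placements yields 2 geometric isomers: NH3 trans; NH3 cis (chiral).

2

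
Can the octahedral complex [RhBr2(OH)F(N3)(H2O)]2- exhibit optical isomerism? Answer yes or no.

yes

The six octahedral sites form three mutually perpendicular trans pairs.
Placing the ligands in turn and identifying arrangements related by rotation or reflection leaves 9 distinct geometric isomers.
Of these, 6 lack any improper symmetry element and so occur as enantiomeric pairs, giving 9 + 6 = 15 stereoisomers in total.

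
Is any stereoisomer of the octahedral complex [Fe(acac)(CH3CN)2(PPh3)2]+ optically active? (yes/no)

The six octahedral sites form three mutually perpendicular trans pairs.
Each acac is bidentate and must span two cis positions.
The distinct arrangements are (3 in all): CH3CN trans, PPh3 cis; CH3CN cis, PPh3 cis (chiral); CH3CN cis, PPh3 trans.
One of these lacks any improper symmetry element and so occurs as an enantiomeric pair, giving 3 + 1 = 4 stereoisomers in total.

yes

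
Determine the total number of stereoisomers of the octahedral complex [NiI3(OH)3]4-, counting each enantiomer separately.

2

In an octahedral complex each vertex has one trans partner and four cis neighbours.
There are 2 geometric isomers: I mer; I fac.
Each arrangement has an internal mirror plane or centre of symmetry, so none is chiral.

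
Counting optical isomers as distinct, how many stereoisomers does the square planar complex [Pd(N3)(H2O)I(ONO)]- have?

There are 3 geometric isomers: (H2O/N3 trans, I/ONO trans); (H2O/ONO trans, I/N3 trans); (H2O/I trans, N3/ONO trans).
Each arrangement has an internal mirror plane or centre of symmetry, so none is chiral.

3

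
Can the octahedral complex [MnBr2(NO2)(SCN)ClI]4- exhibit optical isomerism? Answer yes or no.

The six octahedral sites form three mutually perpendicular trans pairs.
Placing the ligands in turn and identifying arrangements related by rotation or reflection leaves 9 distinct geometric isomers.
Of these, 6 lack any improper symmetry element and so occur as enantiomeric pairs, giving 9 + 6 = 15 stereoisomers in total.

yes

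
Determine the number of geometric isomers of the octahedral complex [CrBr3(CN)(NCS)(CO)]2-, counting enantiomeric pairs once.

4

In an octahedral complex each vertex has one trans partner and four cis neighbours.
The distinct arrangements are (4 in all): Br mer (3 arrangements); Br fac (chiral).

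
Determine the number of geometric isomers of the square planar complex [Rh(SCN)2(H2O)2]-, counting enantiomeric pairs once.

A square has two trans pairs of vertices; adjacent vertices are cis.
The distinct arrangements are (2 in all): SCN cis; SCN trans.

2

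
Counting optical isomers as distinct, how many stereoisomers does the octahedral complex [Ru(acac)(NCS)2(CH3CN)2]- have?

4

The six octahedral sites form three mutually perpendicular trans pairs.
Each acac is bidentate and must span two cis positions.
Systematic placement gives 3 geometric isomers: NCS cis, CH3CN trans; NCS cis, CH3CN cis (chiral); NCS trans, CH3CN cis.
One of these lacks any improper symmetry element and so occurs as an enantiomeric pair, giving 3 + 1 = 4 stereoisomers in total.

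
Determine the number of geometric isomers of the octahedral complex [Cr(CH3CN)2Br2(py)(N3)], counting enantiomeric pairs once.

There are 6 geometric isomers: CH3CN trans, Br trans; CH3CN cis, Br trans; CH3CN cis, Br cis (3 arrangements, 2 chiral); CH3CN trans, Br cis.

6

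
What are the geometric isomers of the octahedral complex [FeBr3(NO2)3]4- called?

In an octahedral complex each vertex has one trans partner and four cis neighbours.
Working through the distinct placements yields 2 geometric isomers: Br mer; Br fac.

fac and mer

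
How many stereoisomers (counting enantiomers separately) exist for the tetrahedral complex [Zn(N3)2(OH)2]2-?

1

Only one geometric arrangement is possible.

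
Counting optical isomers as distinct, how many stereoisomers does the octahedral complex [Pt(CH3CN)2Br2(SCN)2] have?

6

In an octahedral complex each vertex has one trans partner and four cis neighbours.
The distinct arrangements are (5 in all): CH3CN trans, Br trans, SCN trans; CH3CN cis, Br trans, SCN cis; CH3CN cis, Br cis, SCN trans; CH3CN cis, Br cis, SCN cis (chiral); CH3CN trans, Br cis, SCN cis.
One of these lacks any improper symmetry element and so occurs as an enantiomeric pair, giving 5 + 1 = 6 stereoisomers in total.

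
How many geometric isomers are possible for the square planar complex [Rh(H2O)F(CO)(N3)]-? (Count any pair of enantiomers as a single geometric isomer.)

3

Systematic placement gives 3 geometric isomers: (CO/H2O trans, F/N3 trans); (CO/N3 trans, F/H2O trans); (CO/F trans, H2O/N3 trans).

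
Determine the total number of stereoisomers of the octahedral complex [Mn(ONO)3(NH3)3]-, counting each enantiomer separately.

An octahedron has six vertices in three trans pairs; every non-trans pair is cis.
There are 2 geometric isomers: ONO mer; ONO fac.
Each arrangement has an internal mirror plane or centre of symmetry, so none is chiral.

2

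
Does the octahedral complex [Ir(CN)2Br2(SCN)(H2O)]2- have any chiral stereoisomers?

In an octahedral complex each vertex has one trans partner and four cis neighbours.
Systematic placement gives 6 geometric isomers: CN trans, Br trans; CN cis, Br trans; CN cis, Br cis (3 arrangements, 2 chiral); CN trans, Br cis.
Of these, 2 lack any improper symmetry element and so occur as enantiomeric pairs, giving 6 + 2 = 8 stereoisomers in total.

yes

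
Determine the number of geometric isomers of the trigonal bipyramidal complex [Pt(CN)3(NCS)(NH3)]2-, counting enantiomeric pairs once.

4

In a trigonal bipyramid the two axial positions differ from the three equatorial ones.
The distinct arrangements are (4 in all): NCS equatorial, NH3 equatorial; NCS axial, NH3 equatorial; NCS equatorial, NH3 axial; NCS axial, NH3 axial.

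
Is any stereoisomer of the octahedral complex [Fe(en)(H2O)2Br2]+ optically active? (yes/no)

Each en is bidentate and must span two cis positions.
The distinct arrangements are (3 in all): H2O cis, Br trans; H2O cis, Br cis (chiral); H2O trans, Br cis.
One of these lacks any improper symmetry element and so occurs as an enantiomeric pair, giving 3 + 1 = 4 stereoisomers in total.

yes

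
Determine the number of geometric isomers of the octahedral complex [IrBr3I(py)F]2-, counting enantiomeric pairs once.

4

An octahedron has six vertices in three trans pairs; every non-trans pair is cis.
Systematic placement gives 4 geometric isomers: Br mer (3 arrangements); Br fac (chiral).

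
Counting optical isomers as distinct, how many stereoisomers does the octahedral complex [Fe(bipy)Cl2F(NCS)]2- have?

6

In an octahedral complex each vertex has one trans partner and four cis neighbours.
Each bipy is bidentate and must span two cis positions.
Systematic placement gives 4 geometric isomers: Cl trans; Cl cis (3 arrangements, 2 chiral).
Of these, 2 lack any improper symmetry element and so occur as enantiomeric pairs, giving 4 + 2 = 6 stereoisomers in total.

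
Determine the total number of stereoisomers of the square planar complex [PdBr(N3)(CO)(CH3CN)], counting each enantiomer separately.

3

In a square planar complex each vertex has one trans partner and two cis neighbours.
There are 3 geometric isomers: (Br/CO trans, CH3CN/N3 trans); (Br/N3 trans, CH3CN/CO trans); (Br/CH3CN trans, CO/N3 trans).
Each arrangement has an internal mirror plane or centre of symmetry, so none is chiral.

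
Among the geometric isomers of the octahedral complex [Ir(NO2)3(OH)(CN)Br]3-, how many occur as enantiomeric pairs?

1

In an octahedral complex each vertex has one trans partner and four cis neighbours.
There are 4 geometric isomers: NO2 mer (3 arrangements); NO2 fac (chiral).
One of these lacks any improper symmetry element and so occurs as an enantiomeric pair, giving 4 + 1 = 5 stereoisomers in total.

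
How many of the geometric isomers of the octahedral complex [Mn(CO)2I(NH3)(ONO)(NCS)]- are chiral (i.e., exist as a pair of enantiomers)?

The six octahedral sites form three mutually perpendicular trans pairs.
Exhaustive case analysis gives 9 geometric isomers.
Of these, 6 lack any improper symmetry element and so occur as enantiomeric pairs, giving 9 + 6 = 15 stereoisomers in total.

6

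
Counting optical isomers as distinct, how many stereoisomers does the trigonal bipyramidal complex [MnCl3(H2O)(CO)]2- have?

Systematic placement gives 4 geometric isomers: H2O equatorial, CO axial; H2O axial, CO axial; H2O equatorial, CO equatorial; H2O axial, CO equatorial.
Each arrangement has an internal mirror plane or centre of symmetry, so none is chiral.

4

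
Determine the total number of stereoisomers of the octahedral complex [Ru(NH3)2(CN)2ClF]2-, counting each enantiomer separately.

8

An octahedron has six vertices in three trans pairs; every non-trans pair is cis.
There are 6 geometric isomers: NH3 trans, CN trans; NH3 cis, CN trans; NH3 trans, CN cis; NH3 cis, CN cis (3 arrangements, 2 chiral).
Of these, 2 lack any improper symmetry element and so occur as enantiomeric pairs, giving 6 + 2 = 8 stereoisomers in total.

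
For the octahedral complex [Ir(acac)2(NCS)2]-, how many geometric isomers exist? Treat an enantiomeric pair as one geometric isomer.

2

The six octahedral sites form three mutually perpendicular trans pairs.
Each acac is bidentate and must span two cis positions.
The distinct arrangements are (2 in all): NCS trans; NCS cis (chiral).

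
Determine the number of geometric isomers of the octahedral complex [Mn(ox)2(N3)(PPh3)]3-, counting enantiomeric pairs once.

2

An octahedron has six vertices in three trans pairs; every non-trans pair is cis.
Each ox is bidentate and must span two cis positions.
The distinct arrangements are (2 in all): N3 and PPh3 mutually trans; N3 and PPh3 mutually cis (chiral).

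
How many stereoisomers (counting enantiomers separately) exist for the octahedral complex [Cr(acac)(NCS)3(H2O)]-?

2

The six octahedral sites form three mutually perpendicular trans pairs.
Each acac is bidentate and must span two cis positions.
Working through the distinct placements yields 2 geometric isomers: NCS fac; NCS mer.
Each arrangement has an internal mirror plane or centre of symmetry, so none is chiral.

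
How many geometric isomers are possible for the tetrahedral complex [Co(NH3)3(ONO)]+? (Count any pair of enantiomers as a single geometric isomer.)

1

In a tetrahedral complex all four positions are equivalent and every pair of ligands is adjacent — there is no cis/trans distinction.
Only one geometric arrangement is possible.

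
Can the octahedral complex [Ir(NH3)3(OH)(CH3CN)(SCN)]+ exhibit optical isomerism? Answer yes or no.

The distinct arrangements are (4 in all): NH3 mer (3 arrangements); NH3 fac (chiral).
One of these lacks any improper symmetry element and so occurs as an enantiomeric pair, giving 4 + 1 = 5 stereoisomers in total.

yes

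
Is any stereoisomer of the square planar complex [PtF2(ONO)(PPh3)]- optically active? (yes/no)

The distinct arrangements are (2 in all): F cis; F trans.
Each arrangement has an internal mirror plane or centre of symmetry, so none is chiral.

no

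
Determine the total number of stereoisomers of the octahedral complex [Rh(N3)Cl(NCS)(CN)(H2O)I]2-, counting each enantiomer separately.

30

The six octahedral sites form three mutually perpendicular trans pairs.
Systematic enumeration (placing each ligand type in turn and discarding arrangements equivalent by rotation or reflection) gives 15 geometric isomers.
Of these, 15 lack any improper symmetry element and so occur as enantiomeric pairs, giving 15 + 15 = 30 stereoisomers in total.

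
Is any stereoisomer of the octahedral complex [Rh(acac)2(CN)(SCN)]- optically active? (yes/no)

In an octahedral complex each vertex has one trans partner and four cis neighbours.
Each acac is bidentate and must span two cis positions.
The distinct arrangements are (2 in all): CN and SCN mutually trans; CN and SCN mutually cis (chiral).
One of these lacks any improper symmetry element and so occurs as an enantiomeric pair, giving 2 + 1 = 3 stereoisomers in total.

yes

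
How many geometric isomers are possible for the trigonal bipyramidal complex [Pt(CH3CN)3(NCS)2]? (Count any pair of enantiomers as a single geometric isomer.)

3

In a trigonal bipyramid the two axial positions differ from the three equatorial ones.
Working through the distinct placements yields 3 geometric isomers: NCS both equatorial; NCS one axial, one equatorial; NCS both axial.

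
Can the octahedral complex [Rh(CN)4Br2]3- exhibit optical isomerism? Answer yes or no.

no

The six octahedral sites form three mutually perpendicular trans pairs.
There are 2 geometric isomers: Br trans; Br cis.
Each arrangement has an internal mirror plane or centre of symmetry, so none is chiral.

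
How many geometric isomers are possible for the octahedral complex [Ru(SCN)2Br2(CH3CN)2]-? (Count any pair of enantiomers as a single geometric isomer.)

In an octahedral complex each vertex has one trans partner and four cis neighbours.
Systematic placement gives 5 geometric isomers: SCN trans, Br trans, CH3CN trans; SCN cis, Br trans, CH3CN cis; SCN trans, Br cis, CH3CN cis; SCN cis, Br cis, CH3CN cis (chiral); SCN cis, Br cis, CH3CN trans.

5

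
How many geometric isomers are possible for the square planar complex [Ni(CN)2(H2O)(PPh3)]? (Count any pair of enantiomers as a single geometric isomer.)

2

A square has two trans pairs of vertices; adjacent vertices are cis.
There are 2 geometric isomers: CN cis; CN trans.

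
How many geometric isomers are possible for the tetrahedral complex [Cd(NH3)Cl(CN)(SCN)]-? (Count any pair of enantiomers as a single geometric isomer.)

In a tetrahedral complex all four positions are equivalent and every pair of ligands is adjacent — there is no cis/trans distinction.
Only one geometric arrangement is possible; it has no improper symmetry element, so it exists as a pair of enantiomers (2 stereoisomers).

1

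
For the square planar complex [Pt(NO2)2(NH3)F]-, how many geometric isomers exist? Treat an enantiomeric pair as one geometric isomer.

2

Systematic placement gives 2 geometric isomers: NO2 cis; NO2 trans.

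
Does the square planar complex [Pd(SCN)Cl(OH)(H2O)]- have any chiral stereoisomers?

no

A square has two trans pairs of vertices; adjacent vertices are cis.
Working through the distinct placements yields 3 geometric isomers: (Cl/OH trans, H2O/SCN trans); (Cl/SCN trans, H2O/OH trans); (Cl/H2O trans, OH/SCN trans).
Each arrangement has an internal mirror plane or centre of symmetry, so none is chiral.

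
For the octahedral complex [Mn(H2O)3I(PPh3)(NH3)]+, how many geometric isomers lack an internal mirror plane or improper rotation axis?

An octahedron has six vertices in three trans pairs; every non-trans pair is cis.
Working through the distinct placements yields 4 geometric isomers: H2O mer (3 arrangements); H2O fac (chiral).
One of these lacks any improper symmetry element and so occurs as an enantiomeric pair, giving 4 + 1 = 5 stereoisomers in total.

1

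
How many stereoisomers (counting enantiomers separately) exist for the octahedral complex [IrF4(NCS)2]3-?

The distinct arrangements are (2 in all): NCS trans; NCS cis.
Each arrangement has an internal mirror plane or centre of symmetry, so none is chiral.

2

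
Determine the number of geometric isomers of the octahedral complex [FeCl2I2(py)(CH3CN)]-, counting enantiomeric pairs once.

The distinct arrangements are (6 in all): Cl cis, I cis (3 arrangements, 2 chiral); Cl cis, I trans; Cl trans, I cis; Cl trans, I trans.

6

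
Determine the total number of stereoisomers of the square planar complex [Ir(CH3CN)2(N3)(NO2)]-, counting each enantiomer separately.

A square has two trans pairs of vertices; adjacent vertices are cis.
The distinct arrangements are (2 in all): CH3CN cis; CH3CN trans.
Each arrangement has an internal mirror plane or centre of symmetry, so none is chiral.

2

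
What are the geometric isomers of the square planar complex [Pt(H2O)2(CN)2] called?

cis and trans

In a square planar complex each vertex has one trans partner and two cis neighbours.
The distinct arrangements are (2 in all): H2O cis; H2O trans.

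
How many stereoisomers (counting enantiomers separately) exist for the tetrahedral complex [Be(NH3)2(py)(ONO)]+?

In a tetrahedral complex all four positions are equivalent and every pair of ligands is adjacent — there is no cis/trans distinction.
Only one geometric arrangement is possible.

1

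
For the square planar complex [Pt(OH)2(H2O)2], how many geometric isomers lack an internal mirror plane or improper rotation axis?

There are 2 geometric isomers: OH cis; OH trans.
Each arrangement has an internal mirror plane or centre of symmetry, so none is chiral.

0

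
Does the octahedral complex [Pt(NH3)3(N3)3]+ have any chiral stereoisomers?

no

In an octahedral complex each vertex has one trans partner and four cis neighbours.
The distinct arrangements are (2 in all): NH3 mer; NH3 fac.
Each arrangement has an internal mirror plane or centre of symmetry, so none is chiral.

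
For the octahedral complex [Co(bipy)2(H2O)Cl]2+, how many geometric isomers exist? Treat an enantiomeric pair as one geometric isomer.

Each bipy is bidentate and must span two cis positions.
Systematic placement gives 2 geometric isomers: H2O and Cl mutually trans; H2O and Cl mutually cis (chiral).

2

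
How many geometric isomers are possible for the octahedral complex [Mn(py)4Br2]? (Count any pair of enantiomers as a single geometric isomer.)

In an octahedral complex each vertex has one trans partner and four cis neighbours.
There are 2 geometric isomers: Br trans; Br cis.

2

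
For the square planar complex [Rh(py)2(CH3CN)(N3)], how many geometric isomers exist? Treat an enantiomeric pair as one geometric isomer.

2

A square has two trans pairs of vertices; adjacent vertices are cis.
Working through the distinct placements yields 2 geometric isomers: py cis; py trans.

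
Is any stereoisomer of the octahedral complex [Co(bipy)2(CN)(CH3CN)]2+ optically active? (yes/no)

The six octahedral sites form three mutually perpendicular trans pairs.
Each bipy is bidentate and must span two cis positions.
The distinct arrangements are (2 in all): CN and CH3CN mutually trans; CN and CH3CN mutually cis (chiral).
One of these lacks any improper symmetry element and so occurs as an enantiomeric pair, giving 2 + 1 = 3 stereoisomers in total.

yes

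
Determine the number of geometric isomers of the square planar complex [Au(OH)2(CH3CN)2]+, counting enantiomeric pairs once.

2

In a square planar complex each vertex has one trans partner and two cis neighbours.
The distinct arrangements are (2 in all): OH cis; OH trans.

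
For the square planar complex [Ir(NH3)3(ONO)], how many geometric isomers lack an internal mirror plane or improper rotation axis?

0

In a square planar complex each vertex has one trans partner and two cis neighbours.
Only one geometric arrangement is possible.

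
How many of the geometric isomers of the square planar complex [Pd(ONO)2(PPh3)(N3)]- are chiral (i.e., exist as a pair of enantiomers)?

0

In a square planar complex each vertex has one trans partner and two cis neighbours.
Systematic placement gives 2 geometric isomers: ONO cis; ONO trans.
Each arrangement has an internal mirror plane or centre of symmetry, so none is chiral.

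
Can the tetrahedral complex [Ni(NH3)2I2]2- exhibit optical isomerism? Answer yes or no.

no

In a tetrahedral complex all four positions are equivalent and every pair of ligands is adjacent — there is no cis/trans distinction.
Only one geometric arrangement is possible.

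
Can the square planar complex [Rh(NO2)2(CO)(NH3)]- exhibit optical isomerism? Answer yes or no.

In a square planar complex each vertex has one trans partner and two cis neighbours.
The distinct arrangements are (2 in all): NO2 cis; NO2 trans.
Each arrangement has an internal mirror plane or centre of symmetry, so none is chiral.

no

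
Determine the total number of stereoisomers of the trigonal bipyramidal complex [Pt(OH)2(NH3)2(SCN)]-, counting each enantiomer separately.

6

A trigonal bipyramid has two axial and three equatorial sites, which are chemically inequivalent.
Placing the ligands in turn and identifying arrangements related by rotation or reflection leaves 5 distinct geometric isomers.
One of these lacks any improper symmetry element and so occurs as an enantiomeric pair, giving 5 + 1 = 6 stereoisomers in total.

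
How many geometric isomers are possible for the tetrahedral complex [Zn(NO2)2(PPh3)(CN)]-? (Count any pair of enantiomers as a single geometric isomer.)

1

Only one geometric arrangement is possible.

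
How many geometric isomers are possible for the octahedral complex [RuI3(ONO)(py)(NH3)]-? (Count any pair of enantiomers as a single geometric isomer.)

4

An octahedron has six vertices in three trans pairs; every non-trans pair is cis.
The distinct arrangements are (4 in all): I mer (3 arrangements); I fac (chiral).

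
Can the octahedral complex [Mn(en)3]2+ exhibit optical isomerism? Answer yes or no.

The six octahedral sites form three mutually perpendicular trans pairs.
Each en is bidentate and must span two cis positions.
Only one geometric arrangement is possible; it has no improper symmetry element, so it exists as a pair of enantiomers (2 stereoisomers).

yes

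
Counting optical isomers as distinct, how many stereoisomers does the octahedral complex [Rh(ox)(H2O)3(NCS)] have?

2

The six octahedral sites form three mutually perpendicular trans pairs.
Each ox is bidentate and must span two cis positions.
There are 2 geometric isomers: H2O mer; H2O fac.
Each arrangement has an internal mirror plane or centre of symmetry, so none is chiral.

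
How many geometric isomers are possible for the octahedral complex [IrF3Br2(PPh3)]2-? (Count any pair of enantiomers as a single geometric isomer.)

Systematic placement gives 3 geometric isomers: F mer, Br trans; F fac, Br cis; F mer, Br cis.

3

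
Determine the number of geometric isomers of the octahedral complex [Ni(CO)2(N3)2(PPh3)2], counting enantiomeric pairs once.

5

In an octahedral complex each vertex has one trans partner and four cis neighbours.
Systematic placement gives 5 geometric isomers: CO trans, N3 trans, PPh3 trans; CO trans, N3 cis, PPh3 cis; CO cis, N3 cis, PPh3 trans; CO cis, N3 cis, PPh3 cis (chiral); CO cis, N3 trans, PPh3 cis.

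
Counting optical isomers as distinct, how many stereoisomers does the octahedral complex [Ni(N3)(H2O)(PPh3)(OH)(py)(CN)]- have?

30

The six octahedral sites form three mutually perpendicular trans pairs.
Systematic enumeration (placing each ligand type in turn and discarding arrangements equivalent by rotation or reflection) gives 15 geometric isomers.
Of these, 15 lack any improper symmetry element and so occur as enantiomeric pairs, giving 15 + 15 = 30 stereoisomers in total.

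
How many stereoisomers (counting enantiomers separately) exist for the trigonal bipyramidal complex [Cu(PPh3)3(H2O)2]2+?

The distinct arrangements are (3 in all): H2O both axial; H2O one axial, one equatorial; H2O both equatorial.
Each arrangement has an internal mirror plane or centre of symmetry, so none is chiral.

3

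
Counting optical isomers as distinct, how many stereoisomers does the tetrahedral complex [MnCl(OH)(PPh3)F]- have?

All four vertices of a tetrahedron are equivalent and mutually adjacent, so cis/trans isomerism cannot arise.
Only one geometric arrangement is possible; it has no improper symmetry element, so it exists as a pair of enantiomers (2 stereoisomers).

2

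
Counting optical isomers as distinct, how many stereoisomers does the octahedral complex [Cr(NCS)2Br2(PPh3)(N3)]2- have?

8

In an octahedral complex each vertex has one trans partner and four cis neighbours.
There are 6 geometric isomers: NCS cis, Br trans; NCS trans, Br trans; NCS cis, Br cis (3 arrangements, 2 chiral); NCS trans, Br cis.
Of these, 2 lack any improper symmetry element and so occur as enantiomeric pairs, giving 6 + 2 = 8 stereoisomers in total.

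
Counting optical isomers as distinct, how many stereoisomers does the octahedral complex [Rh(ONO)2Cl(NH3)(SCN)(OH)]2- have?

Systematic enumeration (placing each ligand type in turn and discarding arrangements equivalent by rotation or reflection) gives 9 geometric isomers.
Of these, 6 lack any improper symmetry element and so occur as enantiomeric pairs, giving 9 + 6 = 15 stereoisomers in total.

15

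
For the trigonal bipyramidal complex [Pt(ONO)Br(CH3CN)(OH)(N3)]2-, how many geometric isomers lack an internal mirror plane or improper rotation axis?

10

A trigonal bipyramid has two axial and three equatorial sites, which are chemically inequivalent.
Systematic enumeration (placing each ligand type in turn and discarding arrangements equivalent by rotation or reflection) gives 10 geometric isomers.
Of these, 10 lack any improper symmetry element and so occur as enantiomeric pairs, giving 10 + 10 = 20 stereoisomers in total.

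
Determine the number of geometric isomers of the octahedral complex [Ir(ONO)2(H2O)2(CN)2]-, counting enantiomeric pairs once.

5

The six octahedral sites form three mutually perpendicular trans pairs.
There are 5 geometric isomers: ONO trans, H2O trans, CN trans; ONO cis, H2O cis, CN trans; ONO trans, H2O cis, CN cis; ONO cis, H2O cis, CN cis (chiral); ONO cis, H2O trans, CN cis.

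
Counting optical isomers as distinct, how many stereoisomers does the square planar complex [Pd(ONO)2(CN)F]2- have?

A square has two trans pairs of vertices; adjacent vertices are cis.
Systematic placement gives 2 geometric isomers: ONO cis; ONO trans.
Each arrangement has an internal mirror plane or centre of symmetry, so none is chiral.

2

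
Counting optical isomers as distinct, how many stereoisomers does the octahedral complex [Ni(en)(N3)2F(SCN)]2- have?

6

Each en is bidentate and must span two cis positions.
Systematic placement gives 4 geometric isomers: N3 cis (3 arrangements, 2 chiral); N3 trans.
Of these, 2 lack any improper symmetry element and so occur as enantiomeric pairs, giving 4 + 2 = 6 stereoisomers in total.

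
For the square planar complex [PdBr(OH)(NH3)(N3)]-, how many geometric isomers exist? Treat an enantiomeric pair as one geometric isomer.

The distinct arrangements are (3 in all): (Br/NH3 trans, N3/OH trans); (Br/OH trans, N3/NH3 trans); (Br/N3 trans, NH3/OH trans).

3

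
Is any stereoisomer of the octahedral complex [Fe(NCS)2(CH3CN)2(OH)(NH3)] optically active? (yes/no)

yes

In an octahedral complex each vertex has one trans partner and four cis neighbours.
Systematic placement gives 6 geometric isomers: NCS trans, CH3CN trans; NCS cis, CH3CN trans; NCS cis, CH3CN cis (3 arrangements, 2 chiral); NCS trans, CH3CN cis.
Of these, 2 lack any improper symmetry element and so occur as enantiomeric pairs, giving 6 + 2 = 8 stereoisomers in total.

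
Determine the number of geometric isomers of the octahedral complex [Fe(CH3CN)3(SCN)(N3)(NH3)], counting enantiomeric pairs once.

The six octahedral sites form three mutually perpendicular trans pairs.
Working through the distinct placements yields 4 geometric isomers: CH3CN mer (3 arrangements); CH3CN fac (chiral).

4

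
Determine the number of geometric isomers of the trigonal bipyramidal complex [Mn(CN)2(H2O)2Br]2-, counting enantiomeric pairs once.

A trigonal bipyramid has two axial and three equatorial sites, which are chemically inequivalent.
Exhaustive case analysis gives 5 geometric isomers.

5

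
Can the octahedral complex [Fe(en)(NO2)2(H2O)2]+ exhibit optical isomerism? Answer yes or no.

yes

An octahedron has six vertices in three trans pairs; every non-trans pair is cis.
Each en is bidentate and must span two cis positions.
There are 3 geometric isomers: NO2 cis, H2O trans; NO2 cis, H2O cis (chiral); NO2 trans, H2O cis.
One of these lacks any improper symmetry element and so occurs as an enantiomeric pair, giving 3 + 1 = 4 stereoisomers in total.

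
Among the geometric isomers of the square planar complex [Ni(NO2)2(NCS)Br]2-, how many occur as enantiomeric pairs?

A square has two trans pairs of vertices; adjacent vertices are cis.
The distinct arrangements are (2 in all): NO2 cis; NO2 trans.
Each arrangement has an internal mirror plane or centre of symmetry, so none is chiral.

0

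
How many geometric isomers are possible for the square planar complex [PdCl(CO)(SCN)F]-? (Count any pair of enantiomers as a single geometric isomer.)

3

In a square planar complex each vertex has one trans partner and two cis neighbours.
Working through the distinct placements yields 3 geometric isomers: (CO/F trans, Cl/SCN trans); (CO/SCN trans, Cl/F trans); (CO/Cl trans, F/SCN trans).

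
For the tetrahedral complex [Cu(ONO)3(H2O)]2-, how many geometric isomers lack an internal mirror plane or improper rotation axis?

0

Only one geometric arrangement is possible.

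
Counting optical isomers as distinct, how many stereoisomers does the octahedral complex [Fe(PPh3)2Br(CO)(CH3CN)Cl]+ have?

15

Placing the ligands in turn and identifying arrangements related by rotation or reflection leaves 9 distinct geometric isomers.
Of these, 6 lack any improper symmetry element and so occur as enantiomeric pairs, giving 9 + 6 = 15 stereoisomers in total.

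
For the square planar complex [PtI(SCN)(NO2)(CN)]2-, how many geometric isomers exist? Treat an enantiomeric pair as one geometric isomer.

3

In a square planar complex each vertex has one trans partner and two cis neighbours.
Working through the distinct placements yields 3 geometric isomers: (CN/NO2 trans, I/SCN trans); (CN/SCN trans, I/NO2 trans); (CN/I trans, NO2/SCN trans).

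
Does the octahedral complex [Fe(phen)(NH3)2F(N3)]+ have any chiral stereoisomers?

yes

The six octahedral sites form three mutually perpendicular trans pairs.
Each phen is bidentate and must span two cis positions.
The distinct arrangements are (4 in all): NH3 cis (3 arrangements, 2 chiral); NH3 trans.
Of these, 2 lack any improper symmetry element and so occur as enantiomeric pairs, giving 4 + 2 = 6 stereoisomers in total.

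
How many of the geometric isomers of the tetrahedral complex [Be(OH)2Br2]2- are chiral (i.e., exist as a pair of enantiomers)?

In a tetrahedral complex all four positions are equivalent and every pair of ligands is adjacent — there is no cis/trans distinction.
Only one geometric arrangement is possible.

0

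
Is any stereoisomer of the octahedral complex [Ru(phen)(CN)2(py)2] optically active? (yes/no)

yes

In an octahedral complex each vertex has one trans partner and four cis neighbours.
Each phen is bidentate and must span two cis positions.
Working through the distinct placements yields 3 geometric isomers: CN trans, py cis; CN cis, py trans; CN cis, py cis (chiral).
One of these lacks any improper symmetry element and so occurs as an enantiomeric pair, giving 3 + 1 = 4 stereoisomers in total.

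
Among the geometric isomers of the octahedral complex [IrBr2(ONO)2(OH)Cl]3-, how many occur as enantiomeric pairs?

An octahedron has six vertices in three trans pairs; every non-trans pair is cis.
Systematic placement gives 6 geometric isomers: Br trans, ONO trans; Br trans, ONO cis; Br cis, ONO trans; Br cis, ONO cis (3 arrangements, 2 chiral).
Of these, 2 lack any improper symmetry element and so occur as enantiomeric pairs, giving 6 + 2 = 8 stereoisomers in total.

2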